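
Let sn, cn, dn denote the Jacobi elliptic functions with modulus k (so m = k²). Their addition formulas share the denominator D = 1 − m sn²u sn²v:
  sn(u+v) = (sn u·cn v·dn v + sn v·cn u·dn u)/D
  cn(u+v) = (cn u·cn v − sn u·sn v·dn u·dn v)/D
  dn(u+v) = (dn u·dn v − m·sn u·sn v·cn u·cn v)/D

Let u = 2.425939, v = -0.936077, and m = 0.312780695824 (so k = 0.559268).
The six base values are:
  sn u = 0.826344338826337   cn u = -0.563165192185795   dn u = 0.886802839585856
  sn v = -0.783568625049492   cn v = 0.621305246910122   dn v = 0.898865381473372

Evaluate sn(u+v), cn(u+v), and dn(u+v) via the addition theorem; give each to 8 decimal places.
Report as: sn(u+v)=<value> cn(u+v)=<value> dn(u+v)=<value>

m = k² = 0.312780695824
D = 1 − m·sn²u·sn²v = 0.868865752078524
sn(u+v) = (sn u·cn v·dn v + sn v·cn u·dn u)/D = 0.8528154329095017/0.868865752078524 = 0.9815272737697092
cn(u+v) = (cn u·cn v − sn u·sn v·dn u·dn v)/D = 0.1662333676683425/0.868865752078524 = 0.1913222696034163
dn(u+v) = (dn u·dn v − m·sn u·sn v·cn u·cn v)/D = 0.7262534825290143/0.868865752078524 = 0.8358638613521723

sn(u+v)=0.98152727 cn(u+v)=0.19132227 dn(u+v)=0.83586386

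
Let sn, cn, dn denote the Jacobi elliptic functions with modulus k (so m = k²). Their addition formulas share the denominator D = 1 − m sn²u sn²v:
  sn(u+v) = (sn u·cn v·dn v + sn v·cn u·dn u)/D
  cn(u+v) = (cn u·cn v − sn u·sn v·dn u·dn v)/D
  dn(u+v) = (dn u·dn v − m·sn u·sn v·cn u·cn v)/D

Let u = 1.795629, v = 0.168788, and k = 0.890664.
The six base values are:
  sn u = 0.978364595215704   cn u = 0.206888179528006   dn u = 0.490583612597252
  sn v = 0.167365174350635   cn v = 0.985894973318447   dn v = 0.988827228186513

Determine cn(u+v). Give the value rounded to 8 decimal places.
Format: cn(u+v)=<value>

cn(u+v)=0.12724375

m = k² = 0.793282360896
D = 1 − m·sn²u·sn²v = 0.9787303941250376
cn(u+v) = (cn u·cn v − sn u·sn v·dn u·dn v)/D = 0.1245373251802242/0.9787303941250376 = 0.1272437495839267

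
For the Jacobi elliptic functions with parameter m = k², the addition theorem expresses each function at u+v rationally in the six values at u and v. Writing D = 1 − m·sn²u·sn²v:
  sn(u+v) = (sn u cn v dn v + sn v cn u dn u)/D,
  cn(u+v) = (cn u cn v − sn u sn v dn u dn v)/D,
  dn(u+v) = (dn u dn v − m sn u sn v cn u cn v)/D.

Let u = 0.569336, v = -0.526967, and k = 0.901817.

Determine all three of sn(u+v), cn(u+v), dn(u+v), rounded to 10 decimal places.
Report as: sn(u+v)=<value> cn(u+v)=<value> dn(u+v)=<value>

sn u = 0.5193777401124784, cn u = 0.8545447694975699, dn u = 0.8835251737031895
sn v = -0.4867530785249768, cn v = 0.8735396044521724, dn v = 0.8985055292423354
m = k² = 0.813273901489
D = 1 − m·sn²u·sn²v = 0.9480218384789476
sn(u+v) = (sn u·cn v·dn v + sn v·cn u·dn u)/D = 0.04014496043981388/0.9480218384789476 = 0.04234602918454327
cn(u+v) = (cn u·cn v − sn u·sn v·dn u·dn v)/D = 0.9471714672562142/0.9480218384789476 = 0.9991030046057823
dn(u+v) = (dn u·dn v − m·sn u·sn v·cn u·cn v)/D = 0.9473303117168112/0.9480218384789476 = 0.999270558193843

sn(u+v)=0.0423460292 cn(u+v)=0.9991030046 dn(u+v)=0.9992705582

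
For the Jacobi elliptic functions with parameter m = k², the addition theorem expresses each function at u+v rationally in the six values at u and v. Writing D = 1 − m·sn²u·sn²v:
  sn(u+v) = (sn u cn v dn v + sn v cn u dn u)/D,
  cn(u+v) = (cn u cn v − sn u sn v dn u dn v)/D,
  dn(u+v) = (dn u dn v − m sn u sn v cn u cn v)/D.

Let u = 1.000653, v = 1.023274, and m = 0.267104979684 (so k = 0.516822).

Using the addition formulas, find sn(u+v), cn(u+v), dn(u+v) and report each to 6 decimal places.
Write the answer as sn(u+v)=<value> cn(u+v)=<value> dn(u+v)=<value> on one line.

sn(u+v)=0.960275 cn(u+v)=-0.279056 dn(u+v)=0.868156

sn u = 0.8216541137745384, cn u = 0.5699864185376507, dn u = 0.9053581019208391
sn v = 0.8331367625115768, cn v = 0.5530670257317178, dn v = 0.9025507901846631
m = k² = 0.267104979684
D = 1 − m·sn²u·sn²v = 0.8748321912539592
sn(u+v) = (sn u·cn v·dn v + sn v·cn u·dn u)/D = 0.8400793851707178/0.8748321912539592 = 0.9602748887950411
cn(u+v) = (cn u·cn v − sn u·sn v·dn u·dn v)/D = -0.2441269945446277/0.8748321912539592 = -0.2790557971977496
dn(u+v) = (dn u·dn v − m·sn u·sn v·cn u·cn v)/D = 0.7594909245625419/0.8748321912539592 = 0.8681561242892874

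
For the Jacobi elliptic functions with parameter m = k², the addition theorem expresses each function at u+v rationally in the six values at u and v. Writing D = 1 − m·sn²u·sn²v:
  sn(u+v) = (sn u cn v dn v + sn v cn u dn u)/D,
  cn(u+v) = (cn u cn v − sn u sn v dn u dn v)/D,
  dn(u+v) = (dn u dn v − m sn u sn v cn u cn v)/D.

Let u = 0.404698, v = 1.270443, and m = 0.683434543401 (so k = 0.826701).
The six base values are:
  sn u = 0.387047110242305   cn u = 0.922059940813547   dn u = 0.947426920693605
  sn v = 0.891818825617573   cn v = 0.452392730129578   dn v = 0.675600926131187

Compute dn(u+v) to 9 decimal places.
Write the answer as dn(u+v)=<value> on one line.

dn(u+v)=0.589696932

m = k² = 0.683434543401
D = 1 − m·sn²u·sn²v = 0.9185712335149158
dn(u+v) = (dn u·dn v − m·sn u·sn v·cn u·cn v)/D = 0.5416786386834732/0.9185712335149158 = 0.5896969324967189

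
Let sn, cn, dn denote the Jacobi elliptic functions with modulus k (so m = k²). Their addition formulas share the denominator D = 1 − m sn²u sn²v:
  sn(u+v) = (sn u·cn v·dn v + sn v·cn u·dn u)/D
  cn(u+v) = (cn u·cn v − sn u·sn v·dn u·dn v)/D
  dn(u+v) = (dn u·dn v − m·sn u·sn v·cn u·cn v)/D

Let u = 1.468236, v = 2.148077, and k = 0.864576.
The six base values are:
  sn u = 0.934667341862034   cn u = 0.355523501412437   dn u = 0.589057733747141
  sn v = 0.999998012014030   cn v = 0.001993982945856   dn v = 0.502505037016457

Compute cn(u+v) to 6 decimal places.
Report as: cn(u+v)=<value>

m = k² = 0.747491659776
D = 1 − m·sn²u·sn²v = 0.3469916100380957
cn(u+v) = (cn u·cn v − sn u·sn v·dn u·dn v)/D = -0.275956261107028/0.3469916100380957 = -0.795282229091162

cn(u+v)=-0.795282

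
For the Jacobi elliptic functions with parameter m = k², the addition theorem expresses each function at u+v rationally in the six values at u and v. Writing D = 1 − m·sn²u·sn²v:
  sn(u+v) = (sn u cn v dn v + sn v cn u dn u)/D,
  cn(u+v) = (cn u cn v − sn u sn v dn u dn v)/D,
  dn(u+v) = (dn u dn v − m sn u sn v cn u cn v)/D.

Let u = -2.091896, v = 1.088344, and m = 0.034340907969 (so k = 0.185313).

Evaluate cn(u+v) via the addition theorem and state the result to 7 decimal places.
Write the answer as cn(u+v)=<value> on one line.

cn(u+v)=0.5412874

sn u = -0.8779376962917457, cn u = -0.4787748964074271, dn u = 0.9866766949946992
sn v = 0.883147695770592, cn v = 0.4690950303031294, dn v = 0.9865170114566298
m = k² = 0.034340907969
D = 1 − m·sn²u·sn²v = 0.9793554297055982
cn(u+v) = (cn u·cn v − sn u·sn v·dn u·dn v)/D = 0.530112787420203/0.9793554297055982 = 0.5412874338988032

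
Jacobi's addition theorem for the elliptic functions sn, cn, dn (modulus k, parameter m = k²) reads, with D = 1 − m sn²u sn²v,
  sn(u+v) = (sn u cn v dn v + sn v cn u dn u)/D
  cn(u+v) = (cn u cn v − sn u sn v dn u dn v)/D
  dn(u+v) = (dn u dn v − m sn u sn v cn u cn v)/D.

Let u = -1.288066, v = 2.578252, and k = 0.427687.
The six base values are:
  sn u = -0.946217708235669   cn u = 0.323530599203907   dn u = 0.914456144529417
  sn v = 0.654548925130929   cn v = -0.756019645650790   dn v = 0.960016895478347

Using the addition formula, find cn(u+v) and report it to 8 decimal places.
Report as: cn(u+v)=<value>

cn(u+v)=0.32169573

m = k² = 0.182916169969
D = 1 − m·sn²u·sn²v = 0.9298353326959942
cn(u+v) = (cn u·cn v − sn u·sn v·dn u·dn v)/D = 0.2991240553712284/0.9298353326959942 = 0.3216957291824334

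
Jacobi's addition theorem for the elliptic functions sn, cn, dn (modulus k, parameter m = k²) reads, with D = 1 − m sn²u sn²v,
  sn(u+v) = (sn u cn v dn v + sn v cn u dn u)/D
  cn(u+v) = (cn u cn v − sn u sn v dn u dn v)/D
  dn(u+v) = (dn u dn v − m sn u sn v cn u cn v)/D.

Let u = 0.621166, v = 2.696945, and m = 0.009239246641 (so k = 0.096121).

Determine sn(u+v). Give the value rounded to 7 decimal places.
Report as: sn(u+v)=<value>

sn(u+v)=-0.1684101

sn u = 0.5817059477981672, cn u = 0.813399158037575, dn u = 0.9984355797953712
sn v = 0.4365907229183451, cn v = -0.8996602362345669, dn v = 0.9991190588286122
m = k² = 0.009239246641
D = 1 − m·sn²u·sn²v = 0.9994040736680562
sn(u+v) = (sn u·cn v·dn v + sn v·cn u·dn u)/D = -0.1683097151061732/0.9994040736680562 = -0.1684100751044926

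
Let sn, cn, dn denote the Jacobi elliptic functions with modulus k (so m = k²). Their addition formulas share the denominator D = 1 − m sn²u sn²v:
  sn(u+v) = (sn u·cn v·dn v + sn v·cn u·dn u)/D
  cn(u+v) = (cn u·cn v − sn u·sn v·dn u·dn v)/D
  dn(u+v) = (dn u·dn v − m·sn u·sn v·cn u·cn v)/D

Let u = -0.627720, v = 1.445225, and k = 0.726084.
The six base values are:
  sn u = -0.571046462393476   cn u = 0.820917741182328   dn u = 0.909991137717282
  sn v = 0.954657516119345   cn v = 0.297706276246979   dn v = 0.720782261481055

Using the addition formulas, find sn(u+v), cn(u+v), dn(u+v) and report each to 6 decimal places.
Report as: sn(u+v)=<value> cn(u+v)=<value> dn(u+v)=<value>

sn(u+v)=0.700350 cn(u+v)=0.713799 dn(u+v)=0.861054

m = k² = 0.527197975056
D = 1 − m·sn²u·sn²v = 0.8433206299730362
sn(u+v) = (sn u·cn v·dn v + sn v·cn u·dn u)/D = 0.5906198190426363/0.8433206299730362 = 0.7003502559418241
cn(u+v) = (cn u·cn v − sn u·sn v·dn u·dn v)/D = 0.6019617216170495/0.8433206299730362 = 0.7137993548625702
dn(u+v) = (dn u·dn v − m·sn u·sn v·cn u·cn v)/D = 0.7261448077473056/0.8433206299730362 = 0.8610542443038811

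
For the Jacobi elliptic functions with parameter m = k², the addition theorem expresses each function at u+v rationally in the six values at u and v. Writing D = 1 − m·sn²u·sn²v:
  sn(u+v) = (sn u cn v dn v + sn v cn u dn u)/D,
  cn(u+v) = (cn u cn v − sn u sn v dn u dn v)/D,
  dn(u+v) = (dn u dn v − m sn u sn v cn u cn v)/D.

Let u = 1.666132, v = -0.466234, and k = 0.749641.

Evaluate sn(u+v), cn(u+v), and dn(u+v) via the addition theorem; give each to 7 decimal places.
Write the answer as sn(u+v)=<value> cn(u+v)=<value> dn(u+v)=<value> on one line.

sn u = 0.986808145083936, cn u = 0.1618940542330125, dn u = 0.6728797873910455
sn v = -0.4414298899532966, cn v = 0.8972957440308187, dn v = 0.9436609357059148
m = k² = 0.561961628881
D = 1 − m·sn²u·sn²v = 0.8933660279083093
sn(u+v) = (sn u·cn v·dn v + sn v·cn u·dn u)/D = 0.7874855617934722/0.8933660279083093 = 0.8814814277606444
cn(u+v) = (cn u·cn v − sn u·sn v·dn u·dn v)/D = 0.4218641366453062/0.8933660279083093 = 0.4722186914058525
dn(u+v) = (dn u·dn v − m·sn u·sn v·cn u·cn v)/D = 0.6705308511908546/0.8933660279083093 = 0.7505667668612921

sn(u+v)=0.8814814 cn(u+v)=0.4722187 dn(u+v)=0.7505668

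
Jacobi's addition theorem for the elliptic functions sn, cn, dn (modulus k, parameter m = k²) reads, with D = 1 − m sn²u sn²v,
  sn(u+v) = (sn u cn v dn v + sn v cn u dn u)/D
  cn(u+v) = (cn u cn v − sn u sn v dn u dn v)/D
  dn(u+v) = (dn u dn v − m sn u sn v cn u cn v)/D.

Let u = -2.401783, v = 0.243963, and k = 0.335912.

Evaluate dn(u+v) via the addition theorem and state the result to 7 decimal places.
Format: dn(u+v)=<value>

dn(u+v)=0.9561095

sn u = -0.7345826058433159, cn u = -0.6785192666331911, dn u = 0.9690778681596003
sn v = 0.2412883907626864, cn v = 0.9704534571442121, dn v = 0.9967099013514098
m = k² = 0.112836871744
D = 1 − m·sn²u·sn²v = 0.9964550903367611
dn(u+v) = (dn u·dn v − m·sn u·sn v·cn u·cn v)/D = 0.9527201363506/0.9964550903367611 = 0.9561094580074046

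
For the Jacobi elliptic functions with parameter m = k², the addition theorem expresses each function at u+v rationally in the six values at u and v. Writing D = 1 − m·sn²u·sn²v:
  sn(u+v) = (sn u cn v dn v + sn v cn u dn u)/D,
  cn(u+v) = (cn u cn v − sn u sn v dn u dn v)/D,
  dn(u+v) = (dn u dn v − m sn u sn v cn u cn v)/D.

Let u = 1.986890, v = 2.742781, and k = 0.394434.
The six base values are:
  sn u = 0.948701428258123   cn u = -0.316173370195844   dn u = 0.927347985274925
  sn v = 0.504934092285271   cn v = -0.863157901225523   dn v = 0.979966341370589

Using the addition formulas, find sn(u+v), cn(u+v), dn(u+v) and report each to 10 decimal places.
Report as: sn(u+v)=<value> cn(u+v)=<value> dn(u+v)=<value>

sn(u+v)=-0.9857127178 cn(u+v)=-0.1684352636 dn(u+v)=0.9213227669

m = k² = 0.155578180356
D = 1 − m·sn²u·sn²v = 0.9642992626888052
sn(u+v) = (sn u·cn v·dn v + sn v·cn u·dn u)/D = -0.9505220469727338/0.9642992626888052 = -0.9857127177742979
cn(u+v) = (cn u·cn v − sn u·sn v·dn u·dn v)/D = -0.162422000483116/0.9642992626888052 = -0.1684352635822061
dn(u+v) = (dn u·dn v − m·sn u·sn v·cn u·cn v)/D = 0.8884308647983477/0.9642992626888052 = 0.9213227668774631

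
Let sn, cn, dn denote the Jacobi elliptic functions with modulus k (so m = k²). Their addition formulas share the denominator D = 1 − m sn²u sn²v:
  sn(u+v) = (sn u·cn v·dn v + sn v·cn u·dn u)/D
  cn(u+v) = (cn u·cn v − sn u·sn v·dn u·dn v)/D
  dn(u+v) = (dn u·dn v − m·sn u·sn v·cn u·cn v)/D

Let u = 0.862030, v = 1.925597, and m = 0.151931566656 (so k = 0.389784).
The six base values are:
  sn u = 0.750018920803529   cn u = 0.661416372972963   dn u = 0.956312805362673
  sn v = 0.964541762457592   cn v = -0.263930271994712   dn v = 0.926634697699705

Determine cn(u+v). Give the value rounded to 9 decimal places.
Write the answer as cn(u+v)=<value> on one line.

m = k² = 0.151931566656
D = 1 − m·sn²u·sn²v = 0.9204876612457287
cn(u+v) = (cn u·cn v − sn u·sn v·dn u·dn v)/D = -0.8156323881313133/0.9204876612457287 = -0.8860872583859397

cn(u+v)=-0.886087258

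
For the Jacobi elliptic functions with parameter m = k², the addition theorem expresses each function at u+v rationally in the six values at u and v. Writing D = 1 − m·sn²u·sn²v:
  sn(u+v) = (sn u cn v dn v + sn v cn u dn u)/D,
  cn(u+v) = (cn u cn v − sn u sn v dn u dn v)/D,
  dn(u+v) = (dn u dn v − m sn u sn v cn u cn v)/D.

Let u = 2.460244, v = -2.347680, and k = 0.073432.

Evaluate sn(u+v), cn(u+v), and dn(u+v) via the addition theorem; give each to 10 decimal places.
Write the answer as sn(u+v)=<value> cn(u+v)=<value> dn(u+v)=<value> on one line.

sn u = 0.6329309040303994, cn u = -0.7742082863953739, dn u = 0.9989193425642382
sn v = -0.715792617089834, cn v = -0.698312916477768, dn v = 0.9986176582569224
m = k² = 0.005392258624
D = 1 − m·sn²u·sn²v = 0.9988932290644014
sn(u+v) = (sn u·cn v·dn v + sn v·cn u·dn u)/D = 0.1122008519465864/0.9988932290644014 = 0.1123251701802781
cn(u+v) = (cn u·cn v − sn u·sn v·dn u·dn v)/D = 0.9925717363965019/0.9988932290644014 = 0.9936715031357051
dn(u+v) = (dn u·dn v − m·sn u·sn v·cn u·cn v)/D = 0.9988592492232185/0.9988932290644014 = 0.9999659825092471

sn(u+v)=0.1123251702 cn(u+v)=0.9936715031 dn(u+v)=0.9999659825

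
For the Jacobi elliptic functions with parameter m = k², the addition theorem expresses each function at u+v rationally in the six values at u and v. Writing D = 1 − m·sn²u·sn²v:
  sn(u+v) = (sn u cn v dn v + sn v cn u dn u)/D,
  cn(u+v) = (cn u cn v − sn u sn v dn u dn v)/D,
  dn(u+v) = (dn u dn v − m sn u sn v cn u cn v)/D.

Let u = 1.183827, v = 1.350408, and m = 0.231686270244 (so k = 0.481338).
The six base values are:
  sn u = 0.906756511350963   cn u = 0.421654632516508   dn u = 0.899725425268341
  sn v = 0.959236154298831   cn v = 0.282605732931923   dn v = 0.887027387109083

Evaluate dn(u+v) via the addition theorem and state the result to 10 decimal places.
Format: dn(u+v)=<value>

m = k² = 0.231686270244
D = 1 − m·sn²u·sn²v = 0.82471984744151
dn(u+v) = (dn u·dn v − m·sn u·sn v·cn u·cn v)/D = 0.774067653888081/0.82471984744151 = 0.938582545684374

dn(u+v)=0.9385825457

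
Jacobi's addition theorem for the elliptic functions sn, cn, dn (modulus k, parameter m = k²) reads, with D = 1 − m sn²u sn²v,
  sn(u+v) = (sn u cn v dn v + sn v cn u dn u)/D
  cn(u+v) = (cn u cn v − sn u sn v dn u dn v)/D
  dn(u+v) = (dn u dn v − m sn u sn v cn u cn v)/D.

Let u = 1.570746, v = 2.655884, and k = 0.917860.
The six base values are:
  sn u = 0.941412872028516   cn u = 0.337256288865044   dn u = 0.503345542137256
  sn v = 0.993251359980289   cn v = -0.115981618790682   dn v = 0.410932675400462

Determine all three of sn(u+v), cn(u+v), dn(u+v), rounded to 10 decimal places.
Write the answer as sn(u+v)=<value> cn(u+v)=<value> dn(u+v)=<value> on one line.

m = k² = 0.8424669796
D = 1 − m·sn²u·sn²v = 0.2634003828025639
sn(u+v) = (sn u·cn v·dn v + sn v·cn u·dn u)/D = 0.1237424873156211/0.2634003828025639 = 0.4697885629436397
cn(u+v) = (cn u·cn v − sn u·sn v·dn u·dn v)/D = -0.2325243180690582/0.2634003828025639 = -0.8827789678777751
dn(u+v) = (dn u·dn v − m·sn u·sn v·cn u·cn v)/D = 0.2376546572389555/0.2634003828025639 = 0.9022563092366251

sn(u+v)=0.4697885629 cn(u+v)=-0.8827789679 dn(u+v)=0.9022563092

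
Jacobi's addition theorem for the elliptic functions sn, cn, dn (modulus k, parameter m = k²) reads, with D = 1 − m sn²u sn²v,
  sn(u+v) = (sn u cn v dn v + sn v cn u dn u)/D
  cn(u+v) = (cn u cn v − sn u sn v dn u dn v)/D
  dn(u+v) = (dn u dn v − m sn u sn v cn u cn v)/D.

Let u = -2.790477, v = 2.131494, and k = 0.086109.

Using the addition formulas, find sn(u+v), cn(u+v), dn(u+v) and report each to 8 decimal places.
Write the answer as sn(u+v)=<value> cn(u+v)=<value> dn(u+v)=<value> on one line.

sn u = -0.3493795236776094, cn u = -0.9369812956696664, dn u = 0.9995473523240519
sn v = 0.8494243568771069, cn v = -0.5277103959028223, dn v = 0.9973214574866984
m = k² = 0.007414759881
D = 1 − m·sn²u·sn²v = 0.9993469575567759
sn(u+v) = (sn u·cn v·dn v + sn v·cn u·dn u)/D = -0.6116571139335083/0.9993469575567759 = -0.6120568130100683
cn(u+v) = (cn u·cn v − sn u·sn v·dn u·dn v)/D = 0.7902973595758218/0.9993469575567759 = 0.7908137945483489
dn(u+v) = (dn u·dn v − m·sn u·sn v·cn u·cn v)/D = 0.9979580646504158/0.9993469575567759 = 0.9986101994949224

sn(u+v)=-0.61205681 cn(u+v)=0.79081379 dn(u+v)=0.99861020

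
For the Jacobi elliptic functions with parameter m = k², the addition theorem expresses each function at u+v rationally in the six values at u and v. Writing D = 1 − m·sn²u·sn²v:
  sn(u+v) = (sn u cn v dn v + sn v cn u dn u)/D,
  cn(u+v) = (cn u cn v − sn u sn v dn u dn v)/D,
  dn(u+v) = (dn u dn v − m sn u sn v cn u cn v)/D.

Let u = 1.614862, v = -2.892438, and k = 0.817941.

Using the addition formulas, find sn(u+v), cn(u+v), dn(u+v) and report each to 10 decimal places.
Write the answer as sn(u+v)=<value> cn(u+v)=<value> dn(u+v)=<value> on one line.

sn u = 0.9702206979130225, cn u = 0.2422226193838377, dn u = 0.6084616382408848
sn v = -0.8604561541265017, cn v = -0.5095244908989458, dn v = 0.7103958248586653
m = k² = 0.669027479481
D = 1 − m·sn²u·sn²v = 0.5337245853522045
sn(u+v) = (sn u·cn v·dn v + sn v·cn u·dn u)/D = -0.4780017907809566/0.5337245853522045 = -0.8955963504389133
cn(u+v) = (cn u·cn v − sn u·sn v·dn u·dn v)/D = 0.2374367726776566/0.5337245853522045 = 0.4448675949993428
dn(u+v) = (dn u·dn v − m·sn u·sn v·cn u·cn v)/D = 0.3633162713386562/0.5337245853522045 = 0.6807186352468737

sn(u+v)=-0.8955963504 cn(u+v)=0.4448675950 dn(u+v)=0.6807186352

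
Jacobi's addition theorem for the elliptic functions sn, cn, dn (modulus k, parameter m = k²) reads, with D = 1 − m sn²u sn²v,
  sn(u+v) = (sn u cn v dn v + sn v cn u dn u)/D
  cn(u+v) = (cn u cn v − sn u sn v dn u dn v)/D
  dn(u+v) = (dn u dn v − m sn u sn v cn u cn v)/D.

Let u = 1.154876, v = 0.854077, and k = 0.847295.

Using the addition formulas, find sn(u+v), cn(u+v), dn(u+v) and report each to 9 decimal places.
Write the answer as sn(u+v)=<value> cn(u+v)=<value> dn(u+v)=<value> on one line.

sn(u+v)=0.998759599 cn(u+v)=0.049792196 dn(u+v)=0.532795521

sn u = 0.84931335447009, cn u = 0.5278890280340777, dn u = 0.6943691772497185
sn v = 0.7106757552171273, cn v = 0.703519701889411, dn v = 0.7983814577103083
m = k² = 0.717908817025
D = 1 − m·sn²u·sn²v = 0.7384539337966936
sn(u+v) = (sn u·cn v·dn v + sn v·cn u·dn u)/D = 0.7375379550346946/0.7384539337966936 = 0.9987595993195004
cn(u+v) = (cn u·cn v − sn u·sn v·dn u·dn v)/D = 0.03676924289474054/0.7384539337966936 = 0.04979219584584624
dn(u+v) = (dn u·dn v − m·sn u·sn v·cn u·cn v)/D = 0.3934449486533842/0.7384539337966936 = 0.5327955213543556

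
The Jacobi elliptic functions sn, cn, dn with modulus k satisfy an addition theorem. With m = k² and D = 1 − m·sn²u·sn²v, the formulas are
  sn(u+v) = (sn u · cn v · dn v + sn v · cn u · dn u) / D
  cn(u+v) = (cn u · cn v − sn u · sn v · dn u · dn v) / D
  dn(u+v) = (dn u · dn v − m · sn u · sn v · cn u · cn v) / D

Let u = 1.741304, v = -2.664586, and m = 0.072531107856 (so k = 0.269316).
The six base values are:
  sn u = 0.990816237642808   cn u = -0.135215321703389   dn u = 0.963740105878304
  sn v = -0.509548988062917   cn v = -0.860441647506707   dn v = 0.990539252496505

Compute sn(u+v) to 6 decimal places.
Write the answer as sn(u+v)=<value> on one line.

sn(u+v)=-0.792729

m = k² = 0.072531107856
D = 1 − m·sn²u·sn²v = 0.9815123194465033
sn(u+v) = (sn u·cn v·dn v + sn v·cn u·dn u)/D = -0.7780733283675616/0.9815123194465033 = -0.7927290498058491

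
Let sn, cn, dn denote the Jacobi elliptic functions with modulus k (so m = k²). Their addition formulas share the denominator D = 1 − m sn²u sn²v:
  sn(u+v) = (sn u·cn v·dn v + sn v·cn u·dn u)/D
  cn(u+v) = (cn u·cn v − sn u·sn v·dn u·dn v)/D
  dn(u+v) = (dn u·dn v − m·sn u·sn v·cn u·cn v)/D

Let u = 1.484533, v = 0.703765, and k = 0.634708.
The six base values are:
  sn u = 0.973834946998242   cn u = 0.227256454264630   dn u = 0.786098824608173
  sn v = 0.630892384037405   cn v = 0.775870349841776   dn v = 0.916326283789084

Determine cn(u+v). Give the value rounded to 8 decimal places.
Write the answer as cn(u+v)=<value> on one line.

cn(u+v)=-0.31397942

m = k² = 0.402854245264
D = 1 − m·sn²u·sn²v = 0.8479350143800471
cn(u+v) = (cn u·cn v − sn u·sn v·dn u·dn v)/D = -0.2662341476815299/0.8479350143800471 = -0.3139794243267361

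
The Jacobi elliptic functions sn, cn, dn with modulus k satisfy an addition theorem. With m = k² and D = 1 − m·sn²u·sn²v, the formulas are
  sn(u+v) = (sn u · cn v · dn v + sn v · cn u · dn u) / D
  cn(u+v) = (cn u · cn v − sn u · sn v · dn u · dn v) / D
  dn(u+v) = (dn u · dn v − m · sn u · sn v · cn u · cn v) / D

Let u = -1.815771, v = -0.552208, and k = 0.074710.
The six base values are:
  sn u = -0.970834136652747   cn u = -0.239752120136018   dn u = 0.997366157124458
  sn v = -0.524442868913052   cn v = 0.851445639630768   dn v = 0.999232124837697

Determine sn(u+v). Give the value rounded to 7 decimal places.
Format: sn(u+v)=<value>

sn(u+v)=-0.7015878

m = k² = 0.0055815841
D = 1 − m·sn²u·sn²v = 0.9985530820008614
sn(u+v) = (sn u·cn v·dn v + sn v·cn u·dn u)/D = -0.7005726371746103/0.9985530820008614 = -0.7015877771573549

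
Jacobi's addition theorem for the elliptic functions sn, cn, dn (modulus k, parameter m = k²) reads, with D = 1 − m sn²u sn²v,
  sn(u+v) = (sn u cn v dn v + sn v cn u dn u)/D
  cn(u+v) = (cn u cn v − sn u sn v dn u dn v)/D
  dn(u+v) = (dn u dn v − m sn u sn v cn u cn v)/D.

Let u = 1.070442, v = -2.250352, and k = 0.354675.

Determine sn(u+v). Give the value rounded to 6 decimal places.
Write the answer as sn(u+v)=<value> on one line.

sn(u+v)=-0.914346

sn u = 0.8674437882390753, cn u = 0.49753519900148, dn u = 0.9514961584049075
sn v = -0.8308795637978198, cn v = -0.5564522894760563, dn v = 0.9555922256819504
m = k² = 0.125794355625
D = 1 − m·sn²u·sn²v = 0.9346538519921577
sn(u+v) = (sn u·cn v·dn v + sn v·cn u·dn u)/D = -0.8545965826485658/0.9346538519921577 = -0.9143455417500771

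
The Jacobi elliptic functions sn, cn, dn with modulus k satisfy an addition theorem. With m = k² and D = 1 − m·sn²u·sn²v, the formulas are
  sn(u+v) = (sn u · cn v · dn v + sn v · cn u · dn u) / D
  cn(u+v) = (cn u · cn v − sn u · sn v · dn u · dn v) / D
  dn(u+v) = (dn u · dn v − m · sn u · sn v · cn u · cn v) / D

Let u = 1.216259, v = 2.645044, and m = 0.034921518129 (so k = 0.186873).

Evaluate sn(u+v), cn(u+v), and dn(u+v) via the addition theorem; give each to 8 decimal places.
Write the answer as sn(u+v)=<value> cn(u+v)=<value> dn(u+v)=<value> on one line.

sn(u+v)=-0.63652292 cn(u+v)=-0.77125778 dn(u+v)=0.99290037

sn u = 0.9350791734395643, cn u = 0.3544389078523704, dn u = 0.9846144246925967
sn v = 0.5001166882772515, cn v = -0.8659580232936204, dn v = 0.9956231943162352
m = k² = 0.034921518129
D = 1 − m·sn²u·sn²v = 0.9923628279018412
sn(u+v) = (sn u·cn v·dn v + sn v·cn u·dn u)/D = -0.6316616878212878/0.9923628279018412 = -0.6365229229281128
cn(u+v) = (cn u·cn v − sn u·sn v·dn u·dn v)/D = -0.7653675550610317/0.9923628279018412 = -0.7712577834855553
dn(u+v) = (dn u·dn v − m·sn u·sn v·cn u·cn v)/D = 0.9853174204879795/0.9923628279018412 = 0.9929003715014619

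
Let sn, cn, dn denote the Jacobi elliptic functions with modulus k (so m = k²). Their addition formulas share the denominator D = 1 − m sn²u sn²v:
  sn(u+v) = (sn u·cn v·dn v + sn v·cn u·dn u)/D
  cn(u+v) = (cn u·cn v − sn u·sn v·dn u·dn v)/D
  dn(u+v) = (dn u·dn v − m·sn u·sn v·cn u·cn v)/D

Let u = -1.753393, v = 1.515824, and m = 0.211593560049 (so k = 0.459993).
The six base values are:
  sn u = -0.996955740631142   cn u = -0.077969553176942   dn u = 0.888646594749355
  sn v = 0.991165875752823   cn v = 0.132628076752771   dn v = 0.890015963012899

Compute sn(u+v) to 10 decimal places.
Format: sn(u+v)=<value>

sn(u+v)=-0.2348864302

m = k² = 0.211593560049
D = 1 − m·sn²u·sn²v = 0.7933921180085757
sn(u+v) = (sn u·cn v·dn v + sn v·cn u·dn u)/D = -0.1863570423319478/0.7933921180085757 = -0.2348864301799549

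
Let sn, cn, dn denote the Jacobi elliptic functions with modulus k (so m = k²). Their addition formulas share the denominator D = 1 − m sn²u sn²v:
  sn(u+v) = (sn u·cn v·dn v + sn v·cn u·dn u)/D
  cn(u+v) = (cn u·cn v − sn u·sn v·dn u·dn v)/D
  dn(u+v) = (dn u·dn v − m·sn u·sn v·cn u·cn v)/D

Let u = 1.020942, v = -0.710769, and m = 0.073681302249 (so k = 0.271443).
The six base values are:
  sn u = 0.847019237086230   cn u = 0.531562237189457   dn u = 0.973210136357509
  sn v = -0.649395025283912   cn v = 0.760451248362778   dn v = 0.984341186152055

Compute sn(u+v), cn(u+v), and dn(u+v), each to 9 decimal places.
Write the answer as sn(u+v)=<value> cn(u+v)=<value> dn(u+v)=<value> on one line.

m = k² = 0.073681302249
D = 1 − m·sn²u·sn²v = 0.9777073470198001
sn(u+v) = (sn u·cn v·dn v + sn v·cn u·dn u)/D = 0.298084554908462/0.9777073470198001 = 0.3048811649181821
cn(u+v) = (cn u·cn v − sn u·sn v·dn u·dn v)/D = 0.9311590919609387/0.9777073470198001 = 0.9523904006646288
dn(u+v) = (dn u·dn v − m·sn u·sn v·cn u·cn v)/D = 0.9743535027780172/0.9777073470198001 = 0.9965696849348571

sn(u+v)=0.304881165 cn(u+v)=0.952390401 dn(u+v)=0.996569685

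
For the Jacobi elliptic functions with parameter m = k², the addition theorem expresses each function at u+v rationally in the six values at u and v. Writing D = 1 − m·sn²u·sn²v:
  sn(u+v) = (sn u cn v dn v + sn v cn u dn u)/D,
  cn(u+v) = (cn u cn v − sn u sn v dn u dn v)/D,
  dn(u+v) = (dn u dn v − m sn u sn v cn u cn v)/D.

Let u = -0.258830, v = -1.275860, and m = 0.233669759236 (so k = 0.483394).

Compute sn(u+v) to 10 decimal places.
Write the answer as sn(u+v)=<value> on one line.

sn u = -0.2553060065971451, cn u = 0.9668603016958647, dn u = 0.9923553470083262
sn v = -0.9382298210334114, cn v = 0.3460127207540394, dn v = 0.891238636189959
m = k² = 0.233669759236
D = 1 − m·sn²u·sn²v = 0.9865926470781022
sn(u+v) = (sn u·cn v·dn v + sn v·cn u·dn u)/D = -0.9789336611100655/0.9865926470781022 = -0.9922369318373499

sn(u+v)=-0.9922369318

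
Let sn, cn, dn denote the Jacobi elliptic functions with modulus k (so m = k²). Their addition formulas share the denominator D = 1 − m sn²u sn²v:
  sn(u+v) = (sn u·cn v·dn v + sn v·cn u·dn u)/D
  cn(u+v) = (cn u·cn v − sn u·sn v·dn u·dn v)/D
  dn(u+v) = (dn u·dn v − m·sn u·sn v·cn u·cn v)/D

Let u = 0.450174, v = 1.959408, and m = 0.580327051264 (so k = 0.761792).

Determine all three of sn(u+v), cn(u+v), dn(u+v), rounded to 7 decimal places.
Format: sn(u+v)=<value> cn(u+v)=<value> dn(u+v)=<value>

sn u = 0.4275152288331512, cn u = 0.9040081465981036, dn u = 0.9454808554201746
sn v = 0.9998041759696637, cn v = -0.01978913119926648, dn v = 0.6479970759550945
m = k² = 0.580327051264
D = 1 − m·sn²u·sn²v = 0.8939755844231662
sn(u+v) = (sn u·cn v·dn v + sn v·cn u·dn u)/D = 0.8490728648963144/0.8939755844231662 = 0.9497718726224217
cn(u+v) = (cn u·cn v − sn u·sn v·dn u·dn v)/D = -0.2797634994803765/0.8939755844231662 = -0.3129431098063966
dn(u+v) = (dn u·dn v − m·sn u·sn v·cn u·cn v)/D = 0.6171063302678896/0.8939755844231662 = 0.6902943894894788

sn(u+v)=0.9497719 cn(u+v)=-0.3129431 dn(u+v)=0.6902944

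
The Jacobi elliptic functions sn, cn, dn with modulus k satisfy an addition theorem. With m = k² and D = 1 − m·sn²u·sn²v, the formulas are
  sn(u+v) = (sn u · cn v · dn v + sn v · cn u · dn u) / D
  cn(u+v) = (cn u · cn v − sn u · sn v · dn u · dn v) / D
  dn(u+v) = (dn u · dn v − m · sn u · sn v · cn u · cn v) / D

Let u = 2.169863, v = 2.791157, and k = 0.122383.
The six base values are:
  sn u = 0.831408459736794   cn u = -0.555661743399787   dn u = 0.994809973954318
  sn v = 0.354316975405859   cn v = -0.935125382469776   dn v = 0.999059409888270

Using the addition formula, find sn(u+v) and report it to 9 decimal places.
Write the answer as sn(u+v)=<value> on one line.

sn(u+v)=-0.973864212

m = k² = 0.014977598689
D = 1 − m·sn²u·sn²v = 0.9987002644784883
sn(u+v) = (sn u·cn v·dn v + sn v·cn u·dn u)/D = -0.9725984461476165/0.9987002644784883 = -0.9738642120571562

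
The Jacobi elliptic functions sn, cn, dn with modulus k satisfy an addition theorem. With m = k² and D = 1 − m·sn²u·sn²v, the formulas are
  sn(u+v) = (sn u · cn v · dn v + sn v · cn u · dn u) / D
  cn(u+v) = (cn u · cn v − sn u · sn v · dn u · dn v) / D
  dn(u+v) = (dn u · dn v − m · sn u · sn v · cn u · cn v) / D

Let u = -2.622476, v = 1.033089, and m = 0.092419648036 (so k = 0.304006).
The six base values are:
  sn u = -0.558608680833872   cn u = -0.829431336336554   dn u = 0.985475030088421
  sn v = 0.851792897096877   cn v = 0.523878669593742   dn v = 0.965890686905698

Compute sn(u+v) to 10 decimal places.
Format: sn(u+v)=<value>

m = k² = 0.092419648036
D = 1 − m·sn²u·sn²v = 0.9790758560285574
sn(u+v) = (sn u·cn v·dn v + sn v·cn u·dn u)/D = -0.9789030905739802/0.9790758560285574 = -0.9998235423195114

sn(u+v)=-0.9998235423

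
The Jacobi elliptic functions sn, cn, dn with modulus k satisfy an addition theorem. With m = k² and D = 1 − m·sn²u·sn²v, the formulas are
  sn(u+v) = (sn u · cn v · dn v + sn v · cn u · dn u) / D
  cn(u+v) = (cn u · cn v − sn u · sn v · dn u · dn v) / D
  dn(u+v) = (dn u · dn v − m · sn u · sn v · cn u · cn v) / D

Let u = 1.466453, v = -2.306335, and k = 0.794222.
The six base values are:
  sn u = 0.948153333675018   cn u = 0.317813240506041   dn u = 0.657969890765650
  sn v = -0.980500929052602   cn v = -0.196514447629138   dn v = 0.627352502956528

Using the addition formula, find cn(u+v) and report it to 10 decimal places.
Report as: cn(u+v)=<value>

cn(u+v)=0.7064088093

m = k² = 0.630788585284
D = 1 − m·sn²u·sn²v = 0.4548236627997876
cn(u+v) = (cn u·cn v − sn u·sn v·dn u·dn v)/D = 0.3212914420919275/0.4548236627997876 = 0.7064088093265263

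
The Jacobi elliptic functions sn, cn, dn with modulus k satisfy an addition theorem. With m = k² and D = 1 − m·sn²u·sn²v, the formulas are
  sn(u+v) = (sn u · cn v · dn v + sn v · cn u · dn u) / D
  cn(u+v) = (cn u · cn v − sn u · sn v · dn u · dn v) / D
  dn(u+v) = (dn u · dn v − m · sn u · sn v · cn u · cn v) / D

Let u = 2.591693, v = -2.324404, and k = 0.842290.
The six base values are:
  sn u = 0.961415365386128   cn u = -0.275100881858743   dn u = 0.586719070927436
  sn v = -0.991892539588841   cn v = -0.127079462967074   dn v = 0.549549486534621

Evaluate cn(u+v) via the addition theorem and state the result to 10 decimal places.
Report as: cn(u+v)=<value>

m = k² = 0.7094524441
D = 1 − m·sn²u·sn²v = 0.3548292727821635
cn(u+v) = (cn u·cn v − sn u·sn v·dn u·dn v)/D = 0.3424367139525159/0.3548292727821635 = 0.9650745871881443

cn(u+v)=0.9650745872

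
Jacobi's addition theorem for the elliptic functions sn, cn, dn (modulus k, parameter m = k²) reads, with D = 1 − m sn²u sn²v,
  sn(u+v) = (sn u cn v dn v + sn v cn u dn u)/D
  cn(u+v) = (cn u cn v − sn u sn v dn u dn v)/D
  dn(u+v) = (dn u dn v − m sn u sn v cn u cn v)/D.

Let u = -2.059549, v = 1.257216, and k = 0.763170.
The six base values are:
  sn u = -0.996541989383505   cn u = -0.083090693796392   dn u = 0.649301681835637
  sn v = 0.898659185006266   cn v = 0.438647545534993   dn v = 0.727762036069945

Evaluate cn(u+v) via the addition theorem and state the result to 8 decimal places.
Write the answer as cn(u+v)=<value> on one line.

m = k² = 0.5824284489
D = 1 − m·sn²u·sn²v = 0.5328849931033408
cn(u+v) = (cn u·cn v − sn u·sn v·dn u·dn v)/D = 0.38673384528051/0.5328849931033408 = 0.725736041145208

cn(u+v)=0.72573604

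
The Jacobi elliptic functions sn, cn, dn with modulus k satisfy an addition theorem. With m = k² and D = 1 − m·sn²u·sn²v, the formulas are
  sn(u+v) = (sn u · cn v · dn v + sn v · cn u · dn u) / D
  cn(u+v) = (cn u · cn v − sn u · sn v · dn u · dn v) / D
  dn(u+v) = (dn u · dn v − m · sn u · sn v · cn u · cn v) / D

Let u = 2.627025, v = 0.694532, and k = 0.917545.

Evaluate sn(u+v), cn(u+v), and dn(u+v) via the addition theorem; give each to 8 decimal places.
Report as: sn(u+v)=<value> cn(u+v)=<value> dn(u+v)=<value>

sn(u+v)=0.90914859 cn(u+v)=-0.41647190 dn(u+v)=0.55148510

sn u = 0.994460639993531, cn u = -0.1051096356365899, dn u = 0.4091605927091514
sn v = 0.607093840987875, cn v = 0.7946301455611841, dn v = 0.8304884019004256
m = k² = 0.841888827025
D = 1 − m·sn²u·sn²v = 0.6931390697376019
sn(u+v) = (sn u·cn v·dn v + sn v·cn u·dn u)/D = 0.6301664083087925/0.6931390697376019 = 0.9091485905524722
cn(u+v) = (cn u·cn v − sn u·sn v·dn u·dn v)/D = -0.2886729426806475/0.6931390697376019 = -0.41647189616642
dn(u+v) = (dn u·dn v − m·sn u·sn v·cn u·cn v)/D = 0.3822558680312206/0.6931390697376019 = 0.5514850983308866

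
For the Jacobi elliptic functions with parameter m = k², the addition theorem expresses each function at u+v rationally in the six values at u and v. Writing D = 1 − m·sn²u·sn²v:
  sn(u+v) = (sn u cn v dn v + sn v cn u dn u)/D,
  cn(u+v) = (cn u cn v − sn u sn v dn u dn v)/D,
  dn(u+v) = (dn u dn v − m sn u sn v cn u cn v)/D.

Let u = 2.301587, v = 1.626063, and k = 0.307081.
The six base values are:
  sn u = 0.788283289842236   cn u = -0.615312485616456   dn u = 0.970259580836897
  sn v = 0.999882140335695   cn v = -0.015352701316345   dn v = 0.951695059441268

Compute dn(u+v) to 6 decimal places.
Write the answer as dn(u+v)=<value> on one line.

m = k² = 0.094298740561
D = 1 − m·sn²u·sn²v = 0.9414174656831241
dn(u+v) = (dn u·dn v − m·sn u·sn v·cn u·cn v)/D = 0.9226891194208861/0.9414174656831241 = 0.9801062260421862

dn(u+v)=0.980106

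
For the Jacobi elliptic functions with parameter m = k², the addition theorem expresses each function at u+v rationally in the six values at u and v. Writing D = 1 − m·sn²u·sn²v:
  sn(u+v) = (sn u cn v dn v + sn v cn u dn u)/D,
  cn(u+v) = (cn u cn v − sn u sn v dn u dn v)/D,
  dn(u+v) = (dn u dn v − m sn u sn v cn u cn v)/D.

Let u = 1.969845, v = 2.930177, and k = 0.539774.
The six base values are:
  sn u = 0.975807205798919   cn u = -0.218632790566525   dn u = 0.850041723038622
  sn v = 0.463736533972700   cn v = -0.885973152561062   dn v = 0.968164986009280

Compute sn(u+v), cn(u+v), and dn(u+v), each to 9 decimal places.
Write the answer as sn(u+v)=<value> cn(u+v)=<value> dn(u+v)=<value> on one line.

m = k² = 0.291355971076
D = 1 − m·sn²u·sn²v = 0.9403384423118752
sn(u+v) = (sn u·cn v·dn v + sn v·cn u·dn u)/D = -0.9232004165350203/0.9403384423118752 = -0.9817746196414983
cn(u+v) = (cn u·cn v − sn u·sn v·dn u·dn v)/D = -0.1787103158720527/0.9403384423118752 = -0.1900489311408808
dn(u+v) = (dn u·dn v − m·sn u·sn v·cn u·cn v)/D = 0.7974421487787485/0.9403384423118752 = 0.8480373798376166

sn(u+v)=-0.981774620 cn(u+v)=-0.190048931 dn(u+v)=0.848037380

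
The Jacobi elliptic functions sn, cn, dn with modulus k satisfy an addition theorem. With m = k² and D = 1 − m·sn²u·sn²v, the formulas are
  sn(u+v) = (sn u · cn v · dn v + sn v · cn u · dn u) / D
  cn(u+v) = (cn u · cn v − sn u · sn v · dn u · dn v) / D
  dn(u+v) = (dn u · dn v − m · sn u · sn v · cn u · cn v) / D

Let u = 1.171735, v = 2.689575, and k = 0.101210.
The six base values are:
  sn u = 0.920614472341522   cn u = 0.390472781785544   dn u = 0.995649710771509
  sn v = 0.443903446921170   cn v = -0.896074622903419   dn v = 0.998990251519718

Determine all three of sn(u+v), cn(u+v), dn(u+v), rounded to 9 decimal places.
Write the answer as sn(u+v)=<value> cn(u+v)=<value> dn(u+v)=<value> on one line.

sn(u+v)=-0.652644610 cn(u+v)=-0.757664182 dn(u+v)=0.997816039

m = k² = 0.0102434641
D = 1 − m·sn²u·sn²v = 0.9982892778438447
sn(u+v) = (sn u·cn v·dn v + sn v·cn u·dn u)/D = -0.6515281164715309/0.9982892778438447 = -0.6526446100660663
cn(u+v) = (cn u·cn v − sn u·sn v·dn u·dn v)/D = -0.7563680292721554/0.9982892778438447 = -0.7576641821755284
dn(u+v) = (dn u·dn v − m·sn u·sn v·cn u·cn v)/D = 0.9961090530598198/0.9982892778438447 = 0.9978160390656165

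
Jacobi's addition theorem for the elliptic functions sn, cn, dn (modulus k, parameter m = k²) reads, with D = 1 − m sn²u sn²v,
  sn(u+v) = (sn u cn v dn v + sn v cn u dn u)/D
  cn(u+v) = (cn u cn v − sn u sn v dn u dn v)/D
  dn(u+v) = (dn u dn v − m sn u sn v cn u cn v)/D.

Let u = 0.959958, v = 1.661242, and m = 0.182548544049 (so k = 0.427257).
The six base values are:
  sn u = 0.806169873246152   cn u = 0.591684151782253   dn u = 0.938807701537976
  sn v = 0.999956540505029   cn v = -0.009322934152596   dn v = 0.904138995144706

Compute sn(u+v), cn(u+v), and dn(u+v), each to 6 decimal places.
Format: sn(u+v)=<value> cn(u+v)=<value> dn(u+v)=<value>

m = k² = 0.182548544049
D = 1 − m·sn²u·sn²v = 0.8813702123205566
sn(u+v) = (sn u·cn v·dn v + sn v·cn u·dn u)/D = 0.5486581078700051/0.8813702123205566 = 0.6225058439692953
cn(u+v) = (cn u·cn v − sn u·sn v·dn u·dn v)/D = -0.6897736816046905/0.8813702123205566 = -0.7826151507759579
dn(u+v) = (dn u·dn v − m·sn u·sn v·cn u·cn v)/D = 0.8496244137150932/0.8813702123205566 = 0.963981312095992

sn(u+v)=0.622506 cn(u+v)=-0.782615 dn(u+v)=0.963981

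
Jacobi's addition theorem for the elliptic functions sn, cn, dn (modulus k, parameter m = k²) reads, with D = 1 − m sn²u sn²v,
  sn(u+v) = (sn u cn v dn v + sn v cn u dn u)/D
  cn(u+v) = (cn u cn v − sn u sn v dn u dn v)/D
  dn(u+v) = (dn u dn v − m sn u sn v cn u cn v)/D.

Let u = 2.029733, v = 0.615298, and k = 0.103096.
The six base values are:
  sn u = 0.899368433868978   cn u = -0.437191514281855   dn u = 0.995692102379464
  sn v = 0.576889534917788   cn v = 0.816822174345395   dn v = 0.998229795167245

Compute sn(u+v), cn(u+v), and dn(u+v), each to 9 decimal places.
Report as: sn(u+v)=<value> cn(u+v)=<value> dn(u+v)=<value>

sn(u+v)=0.483582549 cn(u+v)=-0.875298759 dn(u+v)=0.998756445

m = k² = 0.010628785216
D = 1 − m·sn²u·sn²v = 0.9971388262391127
sn(u+v) = (sn u·cn v·dn v + sn v·cn u·dn u)/D = 0.4821989353188886/0.9971388262391127 = 0.4835825490193658
cn(u+v) = (cn u·cn v − sn u·sn v·dn u·dn v)/D = -0.8727943776003863/0.9971388262391127 = -0.8752987594438442
dn(u+v) = (dn u·dn v − m·sn u·sn v·cn u·cn v)/D = 0.9958988292770747/0.9971388262391127 = 0.9987564450110575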